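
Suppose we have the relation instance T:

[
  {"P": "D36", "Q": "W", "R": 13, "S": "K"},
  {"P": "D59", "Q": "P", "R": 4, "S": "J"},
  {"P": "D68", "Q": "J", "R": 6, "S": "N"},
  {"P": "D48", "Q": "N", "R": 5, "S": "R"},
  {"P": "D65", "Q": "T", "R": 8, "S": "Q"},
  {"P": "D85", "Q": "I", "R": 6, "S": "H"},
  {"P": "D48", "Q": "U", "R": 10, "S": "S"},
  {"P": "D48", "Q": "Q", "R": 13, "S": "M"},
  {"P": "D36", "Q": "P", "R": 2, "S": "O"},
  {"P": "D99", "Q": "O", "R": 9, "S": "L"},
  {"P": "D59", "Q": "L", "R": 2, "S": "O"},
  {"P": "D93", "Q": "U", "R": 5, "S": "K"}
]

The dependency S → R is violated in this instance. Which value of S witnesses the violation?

S=K: 2 rows → R takes values {13, 5} — violation
S=J: 1 row → R = 4 ✓
S=N: 1 row → R = 6 ✓
S=R: 1 row → R = 5 ✓
S=Q: 1 row → R = 8 ✓
S=H: 1 row → R = 6 ✓
S=S: 1 row → R = 10 ✓
S=M: 1 row → R = 13 ✓
S=O: 2 rows → R = 2, 2 ✓
S=L: 1 row → R = 9 ✓
The only S value with inconsistent R is S=K.

K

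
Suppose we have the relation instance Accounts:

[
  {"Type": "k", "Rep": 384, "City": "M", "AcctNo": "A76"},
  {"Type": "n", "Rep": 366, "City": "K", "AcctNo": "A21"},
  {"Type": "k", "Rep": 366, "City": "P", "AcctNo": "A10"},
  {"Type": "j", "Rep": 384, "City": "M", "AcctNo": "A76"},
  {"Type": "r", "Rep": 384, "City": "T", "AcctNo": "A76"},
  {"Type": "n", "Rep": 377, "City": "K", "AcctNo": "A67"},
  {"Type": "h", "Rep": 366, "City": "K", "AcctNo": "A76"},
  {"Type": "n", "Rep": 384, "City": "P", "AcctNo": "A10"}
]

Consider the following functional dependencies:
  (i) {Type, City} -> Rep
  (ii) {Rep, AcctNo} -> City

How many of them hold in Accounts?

0

(i) {Type, City} -> Rep: (Type=n, City=K): 2 rows → Rep takes values {366, 377} — violation — fails.
(ii) {Rep, AcctNo} -> City: (Rep=384, AcctNo=A76): 3 rows → City takes values {M, T} — violation — fails.
None of the 2 dependencies hold.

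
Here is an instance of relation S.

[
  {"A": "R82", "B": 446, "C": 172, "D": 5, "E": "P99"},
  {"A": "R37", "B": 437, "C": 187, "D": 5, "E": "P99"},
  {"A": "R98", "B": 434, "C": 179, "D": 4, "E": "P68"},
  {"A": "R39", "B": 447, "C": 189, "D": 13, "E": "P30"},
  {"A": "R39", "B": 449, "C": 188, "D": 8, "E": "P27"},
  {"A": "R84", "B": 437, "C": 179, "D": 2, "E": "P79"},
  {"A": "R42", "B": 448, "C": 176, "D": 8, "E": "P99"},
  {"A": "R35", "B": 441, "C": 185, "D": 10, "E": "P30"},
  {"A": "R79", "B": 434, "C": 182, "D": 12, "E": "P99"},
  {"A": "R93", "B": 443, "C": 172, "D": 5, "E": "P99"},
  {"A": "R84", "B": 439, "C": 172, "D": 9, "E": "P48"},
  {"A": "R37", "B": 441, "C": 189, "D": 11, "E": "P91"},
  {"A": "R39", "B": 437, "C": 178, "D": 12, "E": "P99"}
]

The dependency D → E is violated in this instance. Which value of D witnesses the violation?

D=5: 3 rows → E = P99, P99, P99 ✓
D=4: 1 row → E = P68 ✓
D=13: 1 row → E = P30 ✓
D=8: 2 rows → E takes values {P27, P99} — violation
D=2: 1 row → E = P79 ✓
D=10: 1 row → E = P30 ✓
D=12: 2 rows → E = P99, P99 ✓
D=9: 1 row → E = P48 ✓
D=11: 1 row → E = P91 ✓
The only D value with inconsistent E is D=8.

8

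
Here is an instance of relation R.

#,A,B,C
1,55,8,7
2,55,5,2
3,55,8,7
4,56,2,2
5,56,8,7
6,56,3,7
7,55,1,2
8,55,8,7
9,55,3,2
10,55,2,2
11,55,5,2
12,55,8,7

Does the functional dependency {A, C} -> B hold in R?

No

(A=55, C=7): rows 1, 3, 8, 12 → B = 8, 8, 8, 8 ✓
(A=55, C=2): rows 2, 7, 9, 10, 11 → B takes values {5, 1, 3, 2} — violation
(A=56, C=2): row 4 → B = 2 ✓
(A=56, C=7): rows 5, 6 → B takes values {8, 3} — violation
Two rows agree on {A, C} but differ on B, so {A, C} -> B does not hold.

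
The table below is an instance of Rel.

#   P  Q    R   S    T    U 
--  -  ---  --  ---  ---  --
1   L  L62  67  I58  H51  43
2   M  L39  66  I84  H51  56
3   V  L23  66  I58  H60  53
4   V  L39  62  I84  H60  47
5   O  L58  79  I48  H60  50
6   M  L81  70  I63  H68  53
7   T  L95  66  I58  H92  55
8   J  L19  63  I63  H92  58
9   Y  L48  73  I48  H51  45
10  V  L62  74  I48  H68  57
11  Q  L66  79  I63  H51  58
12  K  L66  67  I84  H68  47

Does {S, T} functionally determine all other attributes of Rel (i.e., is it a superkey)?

All 12 rows have distinct {S, T} values, so {S, T} → (all attributes) holds and {S, T} is a superkey.

Yes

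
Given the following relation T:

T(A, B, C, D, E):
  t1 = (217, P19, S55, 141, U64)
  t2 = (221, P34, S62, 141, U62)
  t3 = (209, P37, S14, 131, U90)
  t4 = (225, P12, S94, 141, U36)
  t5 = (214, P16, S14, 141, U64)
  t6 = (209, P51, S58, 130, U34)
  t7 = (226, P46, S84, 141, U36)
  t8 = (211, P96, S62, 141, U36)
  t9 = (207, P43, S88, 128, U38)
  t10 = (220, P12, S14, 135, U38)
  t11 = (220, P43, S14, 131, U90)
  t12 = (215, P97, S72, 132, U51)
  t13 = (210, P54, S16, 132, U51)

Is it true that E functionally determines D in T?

E=U64: rows 1, 5 → D = 141, 141 ✓
E=U62: row 2 → D = 141 ✓
E=U90: rows 3, 11 → D = 131, 131 ✓
E=U36: rows 4, 7, 8 → D = 141, 141, 141 ✓
E=U34: row 6 → D = 130 ✓
E=U38: rows 9, 10 → D takes values {128, 135} — violation
E=U51: rows 12, 13 → D = 132, 132 ✓
Two rows agree on E but differ on D, so E -> D does not hold.

No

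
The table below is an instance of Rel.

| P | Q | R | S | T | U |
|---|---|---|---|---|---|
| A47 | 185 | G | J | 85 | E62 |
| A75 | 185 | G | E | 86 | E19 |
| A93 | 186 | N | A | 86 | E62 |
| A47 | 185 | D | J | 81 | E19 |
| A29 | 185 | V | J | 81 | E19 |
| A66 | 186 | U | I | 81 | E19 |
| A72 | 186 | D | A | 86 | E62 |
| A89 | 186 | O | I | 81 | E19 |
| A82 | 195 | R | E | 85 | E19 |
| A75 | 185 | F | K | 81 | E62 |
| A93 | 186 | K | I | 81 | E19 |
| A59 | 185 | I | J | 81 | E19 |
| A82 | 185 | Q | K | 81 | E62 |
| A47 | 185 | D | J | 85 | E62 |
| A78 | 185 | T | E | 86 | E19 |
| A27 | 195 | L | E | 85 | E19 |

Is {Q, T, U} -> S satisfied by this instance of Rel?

Yes

(Q=185, T=85, U=E62): 2 rows → S = J, J ✓
(Q=185, T=86, U=E19): 2 rows → S = E, E ✓
(Q=186, T=86, U=E62): 2 rows → S = A, A ✓
(Q=185, T=81, U=E19): 3 rows → S = J, J, J ✓
(Q=186, T=81, U=E19): 3 rows → S = I, I, I ✓
(Q=195, T=85, U=E19): 2 rows → S = E, E ✓
(Q=185, T=81, U=E62): 2 rows → S = K, K ✓
Every {Q, T, U} value is associated with a single S value, so {Q, T, U} -> S holds.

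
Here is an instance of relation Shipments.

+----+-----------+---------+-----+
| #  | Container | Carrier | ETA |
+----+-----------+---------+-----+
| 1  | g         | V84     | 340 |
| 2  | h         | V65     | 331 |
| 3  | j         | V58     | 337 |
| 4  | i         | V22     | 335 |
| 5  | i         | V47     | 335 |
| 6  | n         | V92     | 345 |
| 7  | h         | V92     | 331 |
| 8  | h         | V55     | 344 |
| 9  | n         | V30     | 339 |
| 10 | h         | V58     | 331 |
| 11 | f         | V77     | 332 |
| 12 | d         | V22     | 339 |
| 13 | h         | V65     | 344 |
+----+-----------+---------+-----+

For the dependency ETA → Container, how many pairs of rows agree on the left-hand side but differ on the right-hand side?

ETA=331: all 3 rows agree on Container — 0 pairs.
ETA=335: all 2 rows agree on Container — 0 pairs.
ETA=344: all 2 rows agree on Container — 0 pairs.
ETA=339: violating pairs (9,12) — 1 pair.

1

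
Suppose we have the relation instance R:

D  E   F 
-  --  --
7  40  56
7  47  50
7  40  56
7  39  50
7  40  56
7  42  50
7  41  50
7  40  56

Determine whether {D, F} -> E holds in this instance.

No

(D=7, F=56): 4 rows → E = 40, 40, 40, 40 ✓
(D=7, F=50): 4 rows → E takes values {47, 39, 42, 41} — violation
Two rows agree on {D, F} but differ on E, so {D, F} -> E does not hold.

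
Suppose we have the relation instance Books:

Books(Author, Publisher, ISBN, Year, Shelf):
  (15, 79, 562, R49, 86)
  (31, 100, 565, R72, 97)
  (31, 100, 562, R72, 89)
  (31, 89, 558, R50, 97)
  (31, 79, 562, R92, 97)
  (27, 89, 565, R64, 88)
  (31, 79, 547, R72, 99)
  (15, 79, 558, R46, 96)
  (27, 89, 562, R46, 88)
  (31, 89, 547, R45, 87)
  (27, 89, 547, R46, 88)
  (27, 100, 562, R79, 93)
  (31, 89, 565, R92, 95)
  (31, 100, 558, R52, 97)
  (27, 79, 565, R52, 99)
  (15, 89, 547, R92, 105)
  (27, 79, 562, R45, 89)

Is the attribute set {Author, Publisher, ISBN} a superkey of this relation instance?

Yes

All 17 rows have distinct {Author, Publisher, ISBN} values, so {Author, Publisher, ISBN} → (all attributes) holds and {Author, Publisher, ISBN} is a superkey.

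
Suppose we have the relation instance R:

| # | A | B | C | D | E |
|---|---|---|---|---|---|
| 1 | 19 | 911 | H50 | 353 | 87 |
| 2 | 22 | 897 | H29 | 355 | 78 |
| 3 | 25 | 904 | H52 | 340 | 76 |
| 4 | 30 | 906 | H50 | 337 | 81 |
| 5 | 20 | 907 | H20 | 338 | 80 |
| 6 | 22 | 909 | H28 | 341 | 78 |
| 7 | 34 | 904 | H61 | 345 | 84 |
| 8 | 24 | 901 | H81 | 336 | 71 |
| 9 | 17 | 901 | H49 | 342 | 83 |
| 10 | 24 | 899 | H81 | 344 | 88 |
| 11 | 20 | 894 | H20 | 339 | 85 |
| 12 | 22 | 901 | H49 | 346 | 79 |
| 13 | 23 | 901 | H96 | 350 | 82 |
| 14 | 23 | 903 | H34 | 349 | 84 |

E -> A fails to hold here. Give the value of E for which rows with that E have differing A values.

E=87: row 1 → A = 19 ✓
E=78: rows 2, 6 → A = 22, 22 ✓
E=76: row 3 → A = 25 ✓
E=81: row 4 → A = 30 ✓
E=80: row 5 → A = 20 ✓
E=84: rows 7, 14 → A takes values {34, 23} — violation
E=71: row 8 → A = 24 ✓
E=83: row 9 → A = 17 ✓
E=88: row 10 → A = 24 ✓
E=85: row 11 → A = 20 ✓
E=79: row 12 → A = 22 ✓
E=82: row 13 → A = 23 ✓
The only E value with inconsistent A is E=84.

84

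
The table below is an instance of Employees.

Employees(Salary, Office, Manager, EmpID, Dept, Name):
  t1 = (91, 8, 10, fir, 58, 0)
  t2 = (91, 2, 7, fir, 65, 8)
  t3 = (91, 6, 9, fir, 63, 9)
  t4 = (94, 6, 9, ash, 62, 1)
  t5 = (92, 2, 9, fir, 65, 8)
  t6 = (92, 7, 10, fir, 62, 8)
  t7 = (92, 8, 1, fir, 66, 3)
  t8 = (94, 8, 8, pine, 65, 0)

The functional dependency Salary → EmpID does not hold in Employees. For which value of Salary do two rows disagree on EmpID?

Salary=91: rows 1, 2, 3 → EmpID = fir, fir, fir ✓
Salary=94: rows 4, 8 → EmpID takes values {ash, pine} — violation
Salary=92: rows 5, 6, 7 → EmpID = fir, fir, fir ✓
The only Salary value with inconsistent EmpID is Salary=94.

94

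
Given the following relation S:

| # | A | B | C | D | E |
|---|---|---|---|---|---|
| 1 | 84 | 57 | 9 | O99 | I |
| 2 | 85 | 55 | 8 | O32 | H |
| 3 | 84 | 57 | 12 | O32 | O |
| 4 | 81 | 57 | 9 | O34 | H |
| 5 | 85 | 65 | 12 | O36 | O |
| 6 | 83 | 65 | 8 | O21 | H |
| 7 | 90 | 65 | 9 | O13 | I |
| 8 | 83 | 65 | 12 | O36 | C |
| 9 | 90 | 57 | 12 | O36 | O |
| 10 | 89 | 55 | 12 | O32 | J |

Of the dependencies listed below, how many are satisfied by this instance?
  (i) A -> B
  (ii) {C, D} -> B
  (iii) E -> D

(i) A -> B: A=85: rows 2, 5 → B takes values {55, 65} — violation; A=90: rows 7, 9 → B takes values {65, 57} — violation — fails.
(ii) {C, D} -> B: (C=12, D=O32): rows 3, 10 → B takes values {57, 55} — violation; (C=12, D=O36): rows 5, 8, 9 → B takes values {65, 57} — violation — fails.
(iii) E -> D: E=I: rows 1, 7 → D takes values {O99, O13} — violation; E=H: rows 2, 4, 6 → D takes values {O32, O34, O21} — violation; E=O: rows 3, 5, 9 → D takes values {O32, O36} — violation — fails.
None of the 3 dependencies hold.

0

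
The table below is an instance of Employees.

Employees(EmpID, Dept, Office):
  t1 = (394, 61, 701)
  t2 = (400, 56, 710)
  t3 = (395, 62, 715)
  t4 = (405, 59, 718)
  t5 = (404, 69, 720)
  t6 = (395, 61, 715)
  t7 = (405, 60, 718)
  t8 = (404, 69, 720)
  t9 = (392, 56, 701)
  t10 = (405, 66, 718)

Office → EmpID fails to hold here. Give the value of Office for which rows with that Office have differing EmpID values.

Office=701: rows 1, 9 → EmpID takes values {394, 392} — violation
Office=710: row 2 → EmpID = 400 ✓
Office=715: rows 3, 6 → EmpID = 395, 395 ✓
Office=718: rows 4, 7, 10 → EmpID = 405, 405, 405 ✓
Office=720: rows 5, 8 → EmpID = 404, 404 ✓
The only Office value with inconsistent EmpID is Office=701.

701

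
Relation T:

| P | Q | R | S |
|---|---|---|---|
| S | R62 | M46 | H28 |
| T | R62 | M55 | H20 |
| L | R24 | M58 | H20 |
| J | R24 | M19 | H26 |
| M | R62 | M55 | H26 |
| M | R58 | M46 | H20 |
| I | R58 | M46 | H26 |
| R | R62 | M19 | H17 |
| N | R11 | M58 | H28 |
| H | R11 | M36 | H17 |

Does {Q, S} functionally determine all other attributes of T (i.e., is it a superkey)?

All 10 rows have distinct {Q, S} values, so {Q, S} → (all attributes) holds and {Q, S} is a superkey.

Yes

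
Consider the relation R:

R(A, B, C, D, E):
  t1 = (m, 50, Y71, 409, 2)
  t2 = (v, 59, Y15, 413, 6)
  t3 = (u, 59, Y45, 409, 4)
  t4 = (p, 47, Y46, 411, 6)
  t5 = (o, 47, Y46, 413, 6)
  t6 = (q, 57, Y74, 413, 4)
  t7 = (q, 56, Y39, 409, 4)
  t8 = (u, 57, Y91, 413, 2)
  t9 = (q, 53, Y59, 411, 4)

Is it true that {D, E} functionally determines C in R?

(D=409, E=2): row 1 → C = Y71 ✓
(D=413, E=6): rows 2, 5 → C takes values {Y15, Y46} — violation
(D=409, E=4): rows 3, 7 → C takes values {Y45, Y39} — violation
(D=411, E=6): row 4 → C = Y46 ✓
(D=413, E=4): row 6 → C = Y74 ✓
(D=413, E=2): row 8 → C = Y91 ✓
(D=411, E=4): row 9 → C = Y59 ✓
Two rows agree on {D, E} but differ on C, so {D, E} → C does not hold.

No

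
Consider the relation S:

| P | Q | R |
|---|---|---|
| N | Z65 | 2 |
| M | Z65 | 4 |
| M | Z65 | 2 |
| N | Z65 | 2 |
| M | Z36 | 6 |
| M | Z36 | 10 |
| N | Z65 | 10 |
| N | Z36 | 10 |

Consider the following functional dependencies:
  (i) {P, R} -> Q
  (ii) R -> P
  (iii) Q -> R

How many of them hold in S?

(i) {P, R} -> Q: (P=N, R=10): 2 rows → Q takes values {Z65, Z36} — violation — fails.
(ii) R -> P: R=2: 3 rows → P takes values {N, M} — violation; R=10: 3 rows → P takes values {M, N} — violation — fails.
(iii) Q -> R: Q=Z65: 5 rows → R takes values {2, 4, 10} — violation; Q=Z36: 3 rows → R takes values {6, 10} — violation — fails.
None of the 3 dependencies hold.

0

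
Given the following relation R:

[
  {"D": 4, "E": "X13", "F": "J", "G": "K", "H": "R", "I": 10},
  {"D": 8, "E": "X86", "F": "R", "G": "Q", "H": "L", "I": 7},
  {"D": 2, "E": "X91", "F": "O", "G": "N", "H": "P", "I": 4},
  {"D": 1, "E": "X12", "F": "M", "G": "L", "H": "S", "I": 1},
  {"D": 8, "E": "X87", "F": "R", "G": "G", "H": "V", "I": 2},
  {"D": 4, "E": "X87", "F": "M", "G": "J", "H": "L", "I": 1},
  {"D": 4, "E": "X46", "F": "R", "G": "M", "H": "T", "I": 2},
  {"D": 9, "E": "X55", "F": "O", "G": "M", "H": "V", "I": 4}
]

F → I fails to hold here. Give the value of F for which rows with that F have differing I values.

R

F=J: 1 row → I = 10 ✓
F=R: 3 rows → I takes values {7, 2} — violation
F=O: 2 rows → I = 4, 4 ✓
F=M: 2 rows → I = 1, 1 ✓
The only F value with inconsistent I is F=R.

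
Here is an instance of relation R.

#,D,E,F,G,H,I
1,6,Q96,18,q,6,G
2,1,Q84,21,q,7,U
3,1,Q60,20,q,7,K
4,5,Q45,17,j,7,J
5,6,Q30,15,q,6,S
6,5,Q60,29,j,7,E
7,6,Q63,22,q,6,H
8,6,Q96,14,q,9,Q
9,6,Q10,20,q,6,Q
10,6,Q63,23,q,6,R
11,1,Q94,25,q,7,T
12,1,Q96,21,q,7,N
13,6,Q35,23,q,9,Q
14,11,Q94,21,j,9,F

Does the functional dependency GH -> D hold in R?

(G=q, H=6): rows 1, 5, 7, 9, 10 → D = 6, 6, 6, 6, 6 ✓
(G=q, H=7): rows 2, 3, 11, 12 → D = 1, 1, 1, 1 ✓
(G=j, H=7): rows 4, 6 → D = 5, 5 ✓
(G=q, H=9): rows 8, 13 → D = 6, 6 ✓
(G=j, H=9): row 14 → D = 11 ✓
Every GH value is associated with a single D value, so GH -> D holds.

Yes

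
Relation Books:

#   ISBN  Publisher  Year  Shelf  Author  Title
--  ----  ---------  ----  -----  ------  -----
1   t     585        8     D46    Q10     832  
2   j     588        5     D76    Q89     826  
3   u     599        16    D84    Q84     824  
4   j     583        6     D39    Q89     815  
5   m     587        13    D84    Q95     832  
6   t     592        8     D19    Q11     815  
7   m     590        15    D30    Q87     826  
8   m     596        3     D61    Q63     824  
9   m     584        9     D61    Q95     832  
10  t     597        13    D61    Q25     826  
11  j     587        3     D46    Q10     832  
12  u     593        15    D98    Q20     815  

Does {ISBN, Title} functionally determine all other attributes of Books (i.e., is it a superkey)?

Rows 5 and 9 have the same {ISBN, Title} value (ISBN=m, Title=832) but are distinct tuples, so {ISBN, Title} does not determine every attribute — not a superkey.

No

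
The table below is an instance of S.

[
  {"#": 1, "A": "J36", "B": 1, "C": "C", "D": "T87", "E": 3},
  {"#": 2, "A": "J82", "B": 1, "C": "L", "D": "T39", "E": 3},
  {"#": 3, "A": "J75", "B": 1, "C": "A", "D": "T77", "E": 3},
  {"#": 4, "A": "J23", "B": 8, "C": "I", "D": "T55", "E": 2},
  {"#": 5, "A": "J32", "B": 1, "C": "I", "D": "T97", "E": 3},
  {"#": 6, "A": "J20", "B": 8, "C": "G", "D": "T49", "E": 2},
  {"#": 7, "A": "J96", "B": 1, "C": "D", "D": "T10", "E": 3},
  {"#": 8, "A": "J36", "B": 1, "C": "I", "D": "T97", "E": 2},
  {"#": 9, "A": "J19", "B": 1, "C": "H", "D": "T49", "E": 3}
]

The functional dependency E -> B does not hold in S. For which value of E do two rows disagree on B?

E=3: rows 1, 2, 3, 5, 7, 9 → B = 1, 1, 1, 1, 1, 1 ✓
E=2: rows 4, 6, 8 → B takes values {8, 1} — violation
The only E value with inconsistent B is E=2.

2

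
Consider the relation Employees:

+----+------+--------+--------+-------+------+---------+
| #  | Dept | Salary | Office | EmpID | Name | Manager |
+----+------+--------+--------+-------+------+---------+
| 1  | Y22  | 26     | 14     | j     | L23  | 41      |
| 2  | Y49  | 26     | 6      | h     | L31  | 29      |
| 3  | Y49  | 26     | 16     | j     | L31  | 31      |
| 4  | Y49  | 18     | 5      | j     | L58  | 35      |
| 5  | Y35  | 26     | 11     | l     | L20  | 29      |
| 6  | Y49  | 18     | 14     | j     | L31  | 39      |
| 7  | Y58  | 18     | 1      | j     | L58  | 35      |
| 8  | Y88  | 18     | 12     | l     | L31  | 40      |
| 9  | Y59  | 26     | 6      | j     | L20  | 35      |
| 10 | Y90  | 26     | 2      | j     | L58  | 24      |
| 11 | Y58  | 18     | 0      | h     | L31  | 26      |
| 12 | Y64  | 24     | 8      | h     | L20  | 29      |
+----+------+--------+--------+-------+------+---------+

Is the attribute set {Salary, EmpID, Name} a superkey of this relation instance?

No

Rows 4 and 7 have the same {Salary, EmpID, Name} value (Salary=18, EmpID=j, Name=L58) but are distinct tuples, so {Salary, EmpID, Name} does not determine every attribute — not a superkey.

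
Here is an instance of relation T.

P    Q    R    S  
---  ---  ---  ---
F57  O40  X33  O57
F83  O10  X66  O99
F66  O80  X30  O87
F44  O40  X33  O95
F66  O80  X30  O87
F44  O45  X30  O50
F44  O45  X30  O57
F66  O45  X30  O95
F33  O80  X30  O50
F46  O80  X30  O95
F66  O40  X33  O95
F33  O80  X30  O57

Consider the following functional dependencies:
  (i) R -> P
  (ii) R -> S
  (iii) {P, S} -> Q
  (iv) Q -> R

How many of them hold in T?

(i) R -> P: R=X33: 3 rows → P takes values {F57, F44, F66} — violation; R=X30: 8 rows → P takes values {F66, F44, F33, F46} — violation — fails.
(ii) R -> S: R=X33: 3 rows → S takes values {O57, O95} — violation; R=X30: 8 rows → S takes values {O87, O50, O57, O95} — violation — fails.
(iii) {P, S} -> Q: (P=F66, S=O95): 2 rows → Q takes values {O45, O40} — violation — fails.
(iv) Q -> R: every LHS value maps to a single RHS value — holds.
1 of the 4 dependencies holds.

1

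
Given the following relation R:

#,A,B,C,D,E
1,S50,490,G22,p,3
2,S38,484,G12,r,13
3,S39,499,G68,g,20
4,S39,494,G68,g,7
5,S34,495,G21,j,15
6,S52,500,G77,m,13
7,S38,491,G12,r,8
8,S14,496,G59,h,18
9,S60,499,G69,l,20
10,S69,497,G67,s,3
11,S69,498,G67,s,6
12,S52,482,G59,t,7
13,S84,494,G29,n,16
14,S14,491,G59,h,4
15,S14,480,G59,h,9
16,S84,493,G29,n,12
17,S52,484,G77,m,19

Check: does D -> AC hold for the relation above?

Yes

D=p: row 1 → {A,C} = (S50, G22) ✓
D=r: rows 2, 7 → {A,C} = (S38, G12), (S38, G12) ✓
D=g: rows 3, 4 → {A,C} = (S39, G68), (S39, G68) ✓
D=j: row 5 → {A,C} = (S34, G21) ✓
D=m: rows 6, 17 → {A,C} = (S52, G77), (S52, G77) ✓
D=h: rows 8, 14, 15 → {A,C} = (S14, G59), (S14, G59), (S14, G59) ✓
D=l: row 9 → {A,C} = (S60, G69) ✓
D=s: rows 10, 11 → {A,C} = (S69, G67), (S69, G67) ✓
D=t: row 12 → {A,C} = (S52, G59) ✓
D=n: rows 13, 16 → {A,C} = (S84, G29), (S84, G29) ✓
Every D value is associated with a single AC value, so D -> AC holds.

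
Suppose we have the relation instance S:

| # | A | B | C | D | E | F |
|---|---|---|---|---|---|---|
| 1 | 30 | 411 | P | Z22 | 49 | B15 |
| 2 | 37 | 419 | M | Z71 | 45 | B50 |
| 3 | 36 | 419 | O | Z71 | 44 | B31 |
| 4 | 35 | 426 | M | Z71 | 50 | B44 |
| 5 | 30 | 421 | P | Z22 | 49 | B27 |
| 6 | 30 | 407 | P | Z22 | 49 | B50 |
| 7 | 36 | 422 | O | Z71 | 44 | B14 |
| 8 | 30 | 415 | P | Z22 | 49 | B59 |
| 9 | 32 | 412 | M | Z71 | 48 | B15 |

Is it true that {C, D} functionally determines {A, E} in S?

No

(C=P, D=Z22): rows 1, 5, 6, 8 → {A,E} = (30, 49), (30, 49), (30, 49), (30, 49) ✓
(C=M, D=Z71): rows 2, 4, 9 → {A,E} takes values {(37, 45), (35, 50), (32, 48)} — violation
(C=O, D=Z71): rows 3, 7 → {A,E} = (36, 44), (36, 44) ✓
Two rows agree on {C, D} but differ on {A, E}, so {C, D} → {A, E} does not hold.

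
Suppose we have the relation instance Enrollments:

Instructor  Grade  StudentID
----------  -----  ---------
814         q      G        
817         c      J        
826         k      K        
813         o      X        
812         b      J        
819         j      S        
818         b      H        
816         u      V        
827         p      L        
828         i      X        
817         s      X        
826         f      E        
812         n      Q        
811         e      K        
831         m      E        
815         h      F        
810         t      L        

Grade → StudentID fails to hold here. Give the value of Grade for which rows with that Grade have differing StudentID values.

Grade=q: 1 row → StudentID = G ✓
Grade=c: 1 row → StudentID = J ✓
Grade=k: 1 row → StudentID = K ✓
Grade=o: 1 row → StudentID = X ✓
Grade=b: 2 rows → StudentID takes values {J, H} — violation
Grade=j: 1 row → StudentID = S ✓
Grade=u: 1 row → StudentID = V ✓
Grade=p: 1 row → StudentID = L ✓
Grade=i: 1 row → StudentID = X ✓
Grade=s: 1 row → StudentID = X ✓
Grade=f: 1 row → StudentID = E ✓
Grade=n: 1 row → StudentID = Q ✓
Grade=e: 1 row → StudentID = K ✓
Grade=m: 1 row → StudentID = E ✓
Grade=h: 1 row → StudentID = F ✓
Grade=t: 1 row → StudentID = L ✓
The only Grade value with inconsistent StudentID is Grade=b.

b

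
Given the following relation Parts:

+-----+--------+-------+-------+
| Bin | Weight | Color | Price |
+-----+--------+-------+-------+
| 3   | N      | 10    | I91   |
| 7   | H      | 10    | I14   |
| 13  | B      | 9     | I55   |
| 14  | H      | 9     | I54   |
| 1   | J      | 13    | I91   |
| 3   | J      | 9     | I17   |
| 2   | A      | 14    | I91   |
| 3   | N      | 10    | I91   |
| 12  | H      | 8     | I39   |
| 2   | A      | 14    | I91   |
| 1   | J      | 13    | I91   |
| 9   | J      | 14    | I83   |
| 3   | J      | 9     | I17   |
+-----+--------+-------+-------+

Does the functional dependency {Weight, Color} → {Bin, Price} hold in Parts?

(Weight=N, Color=10): 2 rows → {Bin,Price} = (3, I91), (3, I91) ✓
(Weight=H, Color=10): 1 row → {Bin,Price} = (7, I14) ✓
(Weight=B, Color=9): 1 row → {Bin,Price} = (13, I55) ✓
(Weight=H, Color=9): 1 row → {Bin,Price} = (14, I54) ✓
(Weight=J, Color=13): 2 rows → {Bin,Price} = (1, I91), (1, I91) ✓
(Weight=J, Color=9): 2 rows → {Bin,Price} = (3, I17), (3, I17) ✓
(Weight=A, Color=14): 2 rows → {Bin,Price} = (2, I91), (2, I91) ✓
(Weight=H, Color=8): 1 row → {Bin,Price} = (12, I39) ✓
(Weight=J, Color=14): 1 row → {Bin,Price} = (9, I83) ✓
Every {Weight, Color} value is associated with a single {Bin, Price} value, so {Weight, Color} → {Bin, Price} holds.

Yes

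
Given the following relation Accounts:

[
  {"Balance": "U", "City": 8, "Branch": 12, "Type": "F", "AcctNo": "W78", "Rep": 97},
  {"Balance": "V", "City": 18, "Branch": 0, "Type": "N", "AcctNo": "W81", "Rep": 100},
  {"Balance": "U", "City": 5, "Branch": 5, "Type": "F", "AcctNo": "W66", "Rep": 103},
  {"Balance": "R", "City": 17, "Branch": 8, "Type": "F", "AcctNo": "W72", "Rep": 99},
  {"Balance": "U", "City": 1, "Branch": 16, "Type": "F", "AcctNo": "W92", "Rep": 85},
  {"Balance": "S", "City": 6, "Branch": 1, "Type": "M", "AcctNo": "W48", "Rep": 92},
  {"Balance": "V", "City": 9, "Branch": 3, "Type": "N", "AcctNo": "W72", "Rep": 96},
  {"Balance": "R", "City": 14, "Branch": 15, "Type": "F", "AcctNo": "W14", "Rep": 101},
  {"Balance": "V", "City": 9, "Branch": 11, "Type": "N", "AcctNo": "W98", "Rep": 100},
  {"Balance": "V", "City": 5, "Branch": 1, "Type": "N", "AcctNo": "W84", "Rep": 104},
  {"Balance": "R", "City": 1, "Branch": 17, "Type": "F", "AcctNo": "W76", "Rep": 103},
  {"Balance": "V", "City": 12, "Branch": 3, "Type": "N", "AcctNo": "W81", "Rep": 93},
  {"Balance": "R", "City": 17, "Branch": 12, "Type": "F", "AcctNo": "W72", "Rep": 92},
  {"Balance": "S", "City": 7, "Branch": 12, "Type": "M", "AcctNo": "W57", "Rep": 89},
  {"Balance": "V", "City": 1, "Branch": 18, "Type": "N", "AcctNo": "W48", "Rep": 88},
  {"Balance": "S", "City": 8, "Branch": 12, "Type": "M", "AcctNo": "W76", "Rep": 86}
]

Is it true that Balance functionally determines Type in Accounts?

Yes

Balance=U: 3 rows → Type = F, F, F ✓
Balance=V: 6 rows → Type = N, N, N, N, N, N ✓
Balance=R: 4 rows → Type = F, F, F, F ✓
Balance=S: 3 rows → Type = M, M, M ✓
Every Balance value is associated with a single Type value, so Balance → Type holds.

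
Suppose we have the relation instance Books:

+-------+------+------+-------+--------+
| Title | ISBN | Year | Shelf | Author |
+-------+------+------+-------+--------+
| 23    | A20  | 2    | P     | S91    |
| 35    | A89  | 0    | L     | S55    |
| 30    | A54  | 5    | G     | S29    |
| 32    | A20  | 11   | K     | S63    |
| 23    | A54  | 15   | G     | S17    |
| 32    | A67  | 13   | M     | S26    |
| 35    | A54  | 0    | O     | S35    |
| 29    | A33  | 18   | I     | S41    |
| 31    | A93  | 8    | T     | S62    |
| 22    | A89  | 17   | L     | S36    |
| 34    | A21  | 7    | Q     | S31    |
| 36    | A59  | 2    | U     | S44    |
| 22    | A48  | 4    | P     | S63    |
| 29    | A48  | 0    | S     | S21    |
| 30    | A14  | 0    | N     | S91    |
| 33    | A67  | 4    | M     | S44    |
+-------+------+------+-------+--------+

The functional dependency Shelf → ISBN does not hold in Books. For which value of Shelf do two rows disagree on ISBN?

P

Shelf=P: 2 rows → ISBN takes values {A20, A48} — violation
Shelf=L: 2 rows → ISBN = A89, A89 ✓
Shelf=G: 2 rows → ISBN = A54, A54 ✓
Shelf=K: 1 row → ISBN = A20 ✓
Shelf=M: 2 rows → ISBN = A67, A67 ✓
Shelf=O: 1 row → ISBN = A54 ✓
Shelf=I: 1 row → ISBN = A33 ✓
Shelf=T: 1 row → ISBN = A93 ✓
Shelf=Q: 1 row → ISBN = A21 ✓
Shelf=U: 1 row → ISBN = A59 ✓
Shelf=S: 1 row → ISBN = A48 ✓
Shelf=N: 1 row → ISBN = A14 ✓
The only Shelf value with inconsistent ISBN is Shelf=P.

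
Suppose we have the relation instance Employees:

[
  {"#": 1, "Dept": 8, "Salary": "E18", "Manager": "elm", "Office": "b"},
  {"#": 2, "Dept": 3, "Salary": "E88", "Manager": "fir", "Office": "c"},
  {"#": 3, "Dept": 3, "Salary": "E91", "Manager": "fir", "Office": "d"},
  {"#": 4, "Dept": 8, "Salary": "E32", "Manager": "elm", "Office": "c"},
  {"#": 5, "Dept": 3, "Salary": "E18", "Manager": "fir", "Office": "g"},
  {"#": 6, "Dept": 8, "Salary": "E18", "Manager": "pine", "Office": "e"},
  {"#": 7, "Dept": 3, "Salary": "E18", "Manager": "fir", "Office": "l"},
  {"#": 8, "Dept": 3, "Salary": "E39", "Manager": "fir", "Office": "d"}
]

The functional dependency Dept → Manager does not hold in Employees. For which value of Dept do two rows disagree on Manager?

Dept=8: rows 1, 4, 6 → Manager takes values {elm, pine} — violation
Dept=3: rows 2, 3, 5, 7, 8 → Manager = fir, fir, fir, fir, fir ✓
The only Dept value with inconsistent Manager is Dept=8.

8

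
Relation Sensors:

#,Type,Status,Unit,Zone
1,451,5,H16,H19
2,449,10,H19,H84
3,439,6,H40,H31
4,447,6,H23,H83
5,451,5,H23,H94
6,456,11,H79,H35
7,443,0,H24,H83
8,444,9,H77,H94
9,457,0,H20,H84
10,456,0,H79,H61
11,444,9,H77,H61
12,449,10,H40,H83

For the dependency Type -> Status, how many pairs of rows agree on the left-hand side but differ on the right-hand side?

1

Type=451: all 2 rows agree on Status — 0 pairs.
Type=449: all 2 rows agree on Status — 0 pairs.
Type=456: violating pairs (6,10) — 1 pair.
Type=444: all 2 rows agree on Status — 0 pairs.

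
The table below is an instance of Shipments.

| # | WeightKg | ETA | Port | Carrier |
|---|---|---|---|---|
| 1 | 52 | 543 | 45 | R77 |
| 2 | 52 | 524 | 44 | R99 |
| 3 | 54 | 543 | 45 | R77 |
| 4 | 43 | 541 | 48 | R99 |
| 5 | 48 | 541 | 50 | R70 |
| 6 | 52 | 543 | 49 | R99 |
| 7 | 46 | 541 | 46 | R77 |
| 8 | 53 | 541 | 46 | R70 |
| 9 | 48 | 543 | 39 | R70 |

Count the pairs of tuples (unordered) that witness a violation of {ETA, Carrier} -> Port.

1

(ETA=543, Carrier=R77): all 2 rows agree on Port — 0 pairs.
(ETA=541, Carrier=R70): violating pairs (5,8) — 1 pair.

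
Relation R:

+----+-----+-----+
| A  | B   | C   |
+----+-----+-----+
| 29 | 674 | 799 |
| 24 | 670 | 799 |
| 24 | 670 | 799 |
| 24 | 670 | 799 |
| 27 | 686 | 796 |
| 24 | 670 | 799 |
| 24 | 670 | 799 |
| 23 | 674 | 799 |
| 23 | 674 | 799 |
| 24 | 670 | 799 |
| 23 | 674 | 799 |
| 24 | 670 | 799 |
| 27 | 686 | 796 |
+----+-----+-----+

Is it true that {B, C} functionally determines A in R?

No

(B=674, C=799): 4 rows → A takes values {29, 23} — violation
(B=670, C=799): 7 rows → A = 24, 24, 24, 24, 24, 24, 24 ✓
(B=686, C=796): 2 rows → A = 27, 27 ✓
Two rows agree on {B, C} but differ on A, so {B, C} → A does not hold.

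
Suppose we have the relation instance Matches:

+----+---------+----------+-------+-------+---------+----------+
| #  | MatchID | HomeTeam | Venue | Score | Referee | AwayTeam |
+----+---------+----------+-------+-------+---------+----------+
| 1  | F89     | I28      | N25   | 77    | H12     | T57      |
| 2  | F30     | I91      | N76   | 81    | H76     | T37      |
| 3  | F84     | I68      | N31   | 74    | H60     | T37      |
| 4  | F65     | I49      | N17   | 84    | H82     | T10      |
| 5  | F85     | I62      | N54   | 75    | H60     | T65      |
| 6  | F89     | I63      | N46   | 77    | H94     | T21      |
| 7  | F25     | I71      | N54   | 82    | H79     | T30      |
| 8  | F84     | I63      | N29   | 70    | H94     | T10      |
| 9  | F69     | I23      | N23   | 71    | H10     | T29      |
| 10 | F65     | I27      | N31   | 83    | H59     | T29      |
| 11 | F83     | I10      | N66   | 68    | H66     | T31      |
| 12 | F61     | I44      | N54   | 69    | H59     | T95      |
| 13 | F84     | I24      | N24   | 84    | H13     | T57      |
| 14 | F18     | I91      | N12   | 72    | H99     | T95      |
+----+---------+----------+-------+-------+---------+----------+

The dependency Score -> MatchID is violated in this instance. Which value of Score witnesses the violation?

Score=77: rows 1, 6 → MatchID = F89, F89 ✓
Score=81: row 2 → MatchID = F30 ✓
Score=74: row 3 → MatchID = F84 ✓
Score=84: rows 4, 13 → MatchID takes values {F65, F84} — violation
Score=75: row 5 → MatchID = F85 ✓
Score=82: row 7 → MatchID = F25 ✓
Score=70: row 8 → MatchID = F84 ✓
Score=71: row 9 → MatchID = F69 ✓
Score=83: row 10 → MatchID = F65 ✓
Score=68: row 11 → MatchID = F83 ✓
Score=69: row 12 → MatchID = F61 ✓
Score=72: row 14 → MatchID = F18 ✓
The only Score value with inconsistent MatchID is Score=84.

84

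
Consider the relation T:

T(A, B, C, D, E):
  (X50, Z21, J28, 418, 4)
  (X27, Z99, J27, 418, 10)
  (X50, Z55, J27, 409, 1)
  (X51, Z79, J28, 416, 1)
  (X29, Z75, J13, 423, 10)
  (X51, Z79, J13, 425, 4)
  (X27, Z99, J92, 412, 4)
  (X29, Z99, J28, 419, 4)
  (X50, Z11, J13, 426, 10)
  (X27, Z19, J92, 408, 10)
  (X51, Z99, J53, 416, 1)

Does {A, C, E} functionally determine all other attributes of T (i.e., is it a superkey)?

All 11 rows have distinct {A, C, E} values, so {A, C, E} → (all attributes) holds and {A, C, E} is a superkey.

Yes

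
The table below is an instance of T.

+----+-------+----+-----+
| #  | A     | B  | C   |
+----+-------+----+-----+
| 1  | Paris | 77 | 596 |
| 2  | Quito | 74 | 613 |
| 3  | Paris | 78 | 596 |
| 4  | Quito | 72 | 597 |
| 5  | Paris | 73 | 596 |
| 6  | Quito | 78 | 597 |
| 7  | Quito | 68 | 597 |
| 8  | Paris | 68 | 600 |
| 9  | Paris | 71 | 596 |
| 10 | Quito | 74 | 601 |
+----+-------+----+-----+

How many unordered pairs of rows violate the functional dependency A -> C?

11

A=Paris: violating pairs (1,8), (3,8), (5,8), (8,9) — 4 pairs.
A=Quito: violating pairs (2,4), (2,6), (2,7), (2,10), (4,10), (6,10), (7,10) — 7 pairs.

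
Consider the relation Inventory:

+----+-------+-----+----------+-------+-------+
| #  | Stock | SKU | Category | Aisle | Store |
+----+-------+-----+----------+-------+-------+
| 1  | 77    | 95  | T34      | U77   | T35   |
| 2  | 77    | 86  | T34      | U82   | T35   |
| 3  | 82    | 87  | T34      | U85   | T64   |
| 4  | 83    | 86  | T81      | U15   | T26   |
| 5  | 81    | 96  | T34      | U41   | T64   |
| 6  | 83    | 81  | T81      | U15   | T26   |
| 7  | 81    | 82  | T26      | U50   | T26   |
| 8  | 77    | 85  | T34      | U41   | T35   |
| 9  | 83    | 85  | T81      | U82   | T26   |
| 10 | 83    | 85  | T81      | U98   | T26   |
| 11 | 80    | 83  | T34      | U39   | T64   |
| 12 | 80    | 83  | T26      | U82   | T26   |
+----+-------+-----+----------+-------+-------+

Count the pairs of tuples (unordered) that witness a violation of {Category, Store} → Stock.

(Category=T34, Store=T35): all 3 rows agree on Stock — 0 pairs.
(Category=T34, Store=T64): violating pairs (3,5), (3,11), (5,11) — 3 pairs.
(Category=T81, Store=T26): all 4 rows agree on Stock — 0 pairs.
(Category=T26, Store=T26): violating pairs (7,12) — 1 pair.

4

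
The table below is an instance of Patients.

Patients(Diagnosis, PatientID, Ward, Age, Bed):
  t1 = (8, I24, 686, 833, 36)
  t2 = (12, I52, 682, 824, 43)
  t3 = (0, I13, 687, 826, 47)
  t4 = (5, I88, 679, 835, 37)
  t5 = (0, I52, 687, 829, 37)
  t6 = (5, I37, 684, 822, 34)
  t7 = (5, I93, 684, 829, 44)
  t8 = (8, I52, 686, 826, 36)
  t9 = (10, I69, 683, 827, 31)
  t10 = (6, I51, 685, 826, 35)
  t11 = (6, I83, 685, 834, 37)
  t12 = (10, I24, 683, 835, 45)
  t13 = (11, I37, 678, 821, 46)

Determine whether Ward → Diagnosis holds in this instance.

Yes

Ward=686: rows 1, 8 → Diagnosis = 8, 8 ✓
Ward=682: row 2 → Diagnosis = 12 ✓
Ward=687: rows 3, 5 → Diagnosis = 0, 0 ✓
Ward=679: row 4 → Diagnosis = 5 ✓
Ward=684: rows 6, 7 → Diagnosis = 5, 5 ✓
Ward=683: rows 9, 12 → Diagnosis = 10, 10 ✓
Ward=685: rows 10, 11 → Diagnosis = 6, 6 ✓
Ward=678: row 13 → Diagnosis = 11 ✓
Every Ward value is associated with a single Diagnosis value, so Ward → Diagnosis holds.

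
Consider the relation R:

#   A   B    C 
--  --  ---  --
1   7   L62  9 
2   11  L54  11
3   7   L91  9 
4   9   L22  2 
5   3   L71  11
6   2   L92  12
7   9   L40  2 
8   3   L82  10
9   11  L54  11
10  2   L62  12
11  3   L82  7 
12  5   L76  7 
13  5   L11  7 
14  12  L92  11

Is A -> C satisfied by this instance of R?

A=7: rows 1, 3 → C = 9, 9 ✓
A=11: rows 2, 9 → C = 11, 11 ✓
A=9: rows 4, 7 → C = 2, 2 ✓
A=3: rows 5, 8, 11 → C takes values {11, 10, 7} — violation
A=2: rows 6, 10 → C = 12, 12 ✓
A=5: rows 12, 13 → C = 7, 7 ✓
A=12: row 14 → C = 11 ✓
Two rows agree on A but differ on C, so A -> C does not hold.

No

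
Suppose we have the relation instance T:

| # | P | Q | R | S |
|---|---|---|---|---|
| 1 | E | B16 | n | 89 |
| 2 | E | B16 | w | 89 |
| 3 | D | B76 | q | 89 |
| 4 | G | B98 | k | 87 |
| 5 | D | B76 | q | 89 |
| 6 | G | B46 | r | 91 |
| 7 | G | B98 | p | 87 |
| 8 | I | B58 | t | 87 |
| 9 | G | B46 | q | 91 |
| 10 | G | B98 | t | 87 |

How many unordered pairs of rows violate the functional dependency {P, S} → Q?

0

(P=E, S=89): all 2 rows agree on Q — 0 pairs.
(P=D, S=89): all 2 rows agree on Q — 0 pairs.
(P=G, S=87): all 3 rows agree on Q — 0 pairs.
(P=G, S=91): all 2 rows agree on Q — 0 pairs.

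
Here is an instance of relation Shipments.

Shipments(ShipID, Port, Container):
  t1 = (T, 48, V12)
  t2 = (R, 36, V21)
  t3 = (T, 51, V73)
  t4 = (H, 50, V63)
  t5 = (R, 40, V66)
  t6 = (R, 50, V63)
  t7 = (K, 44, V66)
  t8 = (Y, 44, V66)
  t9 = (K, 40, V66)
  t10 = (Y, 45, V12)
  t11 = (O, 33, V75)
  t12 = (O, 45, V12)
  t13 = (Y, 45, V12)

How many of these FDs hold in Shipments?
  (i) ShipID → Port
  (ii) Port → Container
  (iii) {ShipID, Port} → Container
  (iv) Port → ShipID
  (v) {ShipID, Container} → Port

(i) ShipID → Port: ShipID=T: rows 1, 3 → Port takes values {48, 51} — violation; ShipID=R: rows 2, 5, 6 → Port takes values {36, 40, 50} — violation; ShipID=K: rows 7, 9 → Port takes values {44, 40} — violation; ShipID=Y: rows 8, 10, 13 → Port takes values {44, 45} — violation; ShipID=O: rows 11, 12 → Port takes values {33, 45} — violation — fails.
(ii) Port → Container: every LHS value maps to a single RHS value — holds.
(iii) {ShipID, Port} → Container: every LHS value maps to a single RHS value — holds.
(iv) Port → ShipID: Port=50: rows 4, 6 → ShipID takes values {H, R} — violation; Port=40: rows 5, 9 → ShipID takes values {R, K} — violation; Port=44: rows 7, 8 → ShipID takes values {K, Y} — violation; Port=45: rows 10, 12, 13 → ShipID takes values {Y, O} — violation — fails.
(v) {ShipID, Container} → Port: (ShipID=K, Container=V66): rows 7, 9 → Port takes values {44, 40} — violation — fails.
2 of the 5 dependencies hold.

2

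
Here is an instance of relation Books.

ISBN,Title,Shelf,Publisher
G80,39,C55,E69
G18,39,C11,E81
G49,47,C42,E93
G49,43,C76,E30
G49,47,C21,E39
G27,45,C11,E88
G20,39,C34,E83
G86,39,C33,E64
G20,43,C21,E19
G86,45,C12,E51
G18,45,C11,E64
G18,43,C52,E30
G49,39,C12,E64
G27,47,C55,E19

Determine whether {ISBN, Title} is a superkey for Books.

Two distinct rows share (ISBN=G49, Title=47), so {ISBN, Title} does not determine every attribute — not a superkey.

No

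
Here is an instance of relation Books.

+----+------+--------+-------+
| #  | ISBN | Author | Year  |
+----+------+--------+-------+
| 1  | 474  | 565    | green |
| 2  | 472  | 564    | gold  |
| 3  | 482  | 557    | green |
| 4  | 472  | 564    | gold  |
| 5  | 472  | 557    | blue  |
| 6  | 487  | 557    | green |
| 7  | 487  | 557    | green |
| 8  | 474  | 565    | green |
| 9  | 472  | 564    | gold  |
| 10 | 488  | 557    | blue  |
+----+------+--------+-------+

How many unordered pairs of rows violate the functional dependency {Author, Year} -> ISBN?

3

(Author=565, Year=green): all 2 rows agree on ISBN — 0 pairs.
(Author=564, Year=gold): all 3 rows agree on ISBN — 0 pairs.
(Author=557, Year=green): violating pairs (3,6), (3,7) — 2 pairs.
(Author=557, Year=blue): violating pairs (5,10) — 1 pair.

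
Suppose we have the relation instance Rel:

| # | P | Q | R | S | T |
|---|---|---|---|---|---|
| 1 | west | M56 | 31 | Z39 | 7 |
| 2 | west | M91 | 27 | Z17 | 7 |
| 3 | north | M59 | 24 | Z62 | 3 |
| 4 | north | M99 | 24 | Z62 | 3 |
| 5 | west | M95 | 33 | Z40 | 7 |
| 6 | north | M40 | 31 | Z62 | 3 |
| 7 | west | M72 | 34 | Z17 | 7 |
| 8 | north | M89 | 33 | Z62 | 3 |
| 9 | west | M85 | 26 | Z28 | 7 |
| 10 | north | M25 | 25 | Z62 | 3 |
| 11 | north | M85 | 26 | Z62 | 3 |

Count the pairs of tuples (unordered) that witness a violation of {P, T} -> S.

(P=west, T=7): violating pairs (1,2), (1,5), (1,7), (1,9), (2,5), (2,9), (5,7), (5,9), (7,9) — 9 pairs.
(P=north, T=3): all 6 rows agree on S — 0 pairs.

9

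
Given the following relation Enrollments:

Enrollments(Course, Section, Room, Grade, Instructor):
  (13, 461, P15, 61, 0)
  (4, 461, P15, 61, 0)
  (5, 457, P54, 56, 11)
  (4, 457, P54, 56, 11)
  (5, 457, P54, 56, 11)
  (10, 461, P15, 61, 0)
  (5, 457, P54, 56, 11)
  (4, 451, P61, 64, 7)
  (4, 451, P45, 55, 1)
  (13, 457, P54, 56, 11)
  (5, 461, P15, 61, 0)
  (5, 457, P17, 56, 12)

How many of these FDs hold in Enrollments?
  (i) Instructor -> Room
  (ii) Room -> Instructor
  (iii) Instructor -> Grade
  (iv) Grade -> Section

(i) Instructor -> Room: every LHS value maps to a single RHS value — holds.
(ii) Room -> Instructor: every LHS value maps to a single RHS value — holds.
(iii) Instructor -> Grade: every LHS value maps to a single RHS value — holds.
(iv) Grade -> Section: every LHS value maps to a single RHS value — holds.
4 of the 4 dependencies hold.

4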